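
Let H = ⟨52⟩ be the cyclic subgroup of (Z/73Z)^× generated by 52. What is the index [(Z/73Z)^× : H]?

3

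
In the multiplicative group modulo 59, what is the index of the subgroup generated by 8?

1

The order of 8 must divide φ(59) = 59 − 1 = 58 = 2 · 29.
Divisors of 58: 1, 2, 29, 58.
Test each divisor d:
8^1 ≡ 8
8^2 ≡ 5
8^29 ≡ 58
8^58 ≡ 1
So ord_59(8) = 58, hence |⟨8⟩| = 58.
Index = |(Z/59Z)^×| / |⟨8⟩| = 58 / 58 = 1.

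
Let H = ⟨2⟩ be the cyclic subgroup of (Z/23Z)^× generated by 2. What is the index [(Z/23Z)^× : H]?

By Lagrange's theorem, ord_23(2) divides φ(23) = 23 − 1 = 22 = 2 · 11.
Divisors of 22: 1, 2, 11, 22.
Evaluate successive powers at the divisors of 22:
2^1 ≡ 2 (mod 23)
2^2 ≡ 4 (mod 23)
2^11 ≡ 1 (mod 23) ✓
Thus |⟨2⟩| = ord(2) = 11.
Index = |(Z/23Z)^×| / |⟨2⟩| = 22 / 11 = 2.

2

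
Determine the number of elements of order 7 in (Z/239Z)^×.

6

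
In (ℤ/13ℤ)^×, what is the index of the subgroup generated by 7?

Since 7 ∈ (Z/13Z)^×, its order divides φ(13) = 13 − 1 = 12 = 2^2 · 3.
Divisors of 12: 1, 2, 3, 4, 6, 12.
Compute 7^d (mod 13) for the divisors d until we hit 1:
7^1 ≡ 7
7^2 ≡ 10
7^3 ≡ 5
7^4 ≡ 9
7^6 ≡ 12
7^12 ≡ 1
The order of 7 is 12, so the subgroup it generates has 12 elements.
Index = |(Z/13Z)^×| / |⟨7⟩| = 12 / 12 = 1.

1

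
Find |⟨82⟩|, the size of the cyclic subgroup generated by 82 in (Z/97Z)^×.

ord(82) | φ(97) = 97 − 1 = 96 = 2^5 · 3.
Divisors of 96: 1, 2, 3, 4, 6, 8, 12, 16, 24, 32, 48, 96.
Test each divisor d:
82^1 ≡ 82
82^2 ≡ 31
82^3 ≡ 20
82^4 ≡ 88
82^6 ≡ 12
82^8 ≡ 81
82^12 ≡ 47
82^16 ≡ 62
82^24 ≡ 75
82^32 ≡ 61
82^48 ≡ 96
82^96 ≡ 1
The smallest such exponent is 96, so the order of 82 is 96.

96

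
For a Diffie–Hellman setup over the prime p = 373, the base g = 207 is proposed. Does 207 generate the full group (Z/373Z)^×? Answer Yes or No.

φ(373) = 373 − 1 = 372 = 2^2 · 3 · 31.
207 is a primitive root mod 373 iff 207^(φ(373)/q) ≢ 1 for every prime q | φ(373), i.e. q ∈ {2, 3, 31}.
207^186 ≡ 372 (mod 373)  [q = 2: ≢ 1 ✓]
207^124 ≡ 88 (mod 373)  [q = 3: ≢ 1 ✓]
207^12 ≡ 289 (mod 373)  [q = 31: ≢ 1 ✓]
None equal 1, so ord_373(207) = 372: 207 is a primitive root.

Yes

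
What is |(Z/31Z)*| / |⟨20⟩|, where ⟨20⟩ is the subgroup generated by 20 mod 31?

ord(20) | φ(31) = 31 − 1 = 30 = 2 · 3 · 5.
Divisors of 30: 1, 2, 3, 5, 6, 10, 15, 30.
Check 20^d mod 31 for each divisor in increasing order:
20^1 ≡ 20 (mod 31)
20^2 ≡ 28 (mod 31)
20^3 ≡ 2 (mod 31)
20^5 ≡ 25 (mod 31)
20^6 ≡ 4 (mod 31)
20^10 ≡ 5 (mod 31)
20^15 ≡ 1 (mod 31) ✓
So ord_31(20) = 15, hence |⟨20⟩| = 15.
The index is φ(31) / ord(20) = 30 / 15 = 2.

2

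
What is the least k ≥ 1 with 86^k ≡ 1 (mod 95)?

18

The order of 86 must divide φ(95) = φ(5·19) = (5−1)·(19−1) = 4·18 = 72 = 2^3 · 3^2.
Divisors of 72: 1, 2, 3, 4, 6, 8, 9, 12, 18, 24, 36, 72.
Evaluate successive powers at the divisors of 72:
86^1 ≡ 86
86^2 ≡ 81
86^3 ≡ 31
86^4 ≡ 6
86^6 ≡ 11
86^8 ≡ 36
86^9 ≡ 56
86^12 ≡ 26
86^18 ≡ 1
Therefore the multiplicative order of 86 modulo 95 is 18.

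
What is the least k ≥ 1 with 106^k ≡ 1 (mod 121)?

ord(106) | φ(121) = φ(11^2) = 11·(11−1) = 110 = 2 · 5 · 11.
Divisors of 110: 1, 2, 5, 10, 11, 22, 55, 110.
Evaluate successive powers at the divisors of 110:
106^1 ≡ 106
106^2 ≡ 104
106^5 ≡ 21
106^10 ≡ 78
106^11 ≡ 40
106^22 ≡ 27
106^55 ≡ 120
106^110 ≡ 1
The smallest such exponent is 110, so the order of 106 is 110.

110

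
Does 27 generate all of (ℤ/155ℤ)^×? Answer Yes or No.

155 = 5 · 31 is a product of two distinct odd primes, so (Z/155Z)^× ≅ (Z/5Z)^× × (Z/31Z)^× is not cyclic.
No primitive root modulo 155 exists; in particular 27 is not one.

No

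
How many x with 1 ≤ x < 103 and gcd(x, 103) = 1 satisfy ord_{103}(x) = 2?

1

φ(103) = 103 − 1 = 102 = 2 · 3 · 17.
Since (Z/103Z)^× is cyclic of order 102, the number of elements of order d is φ(d) when d | 102 and 0 otherwise.
2 | 102, and φ(2) = 2 − 1 = 1.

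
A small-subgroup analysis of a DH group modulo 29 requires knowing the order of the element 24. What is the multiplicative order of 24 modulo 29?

7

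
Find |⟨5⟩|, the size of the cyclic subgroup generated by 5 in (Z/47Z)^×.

By Lagrange's theorem, ord_47(5) divides φ(47) = 47 − 1 = 46 = 2 · 23.
Divisors of 46: 1, 2, 23, 46.
Compute 5^d (mod 47) for the divisors d until we hit 1:
5^1 ≡ 5 (mod 47)
5^2 ≡ 25 (mod 47)
5^23 ≡ 46 (mod 47)
5^46 ≡ 1 (mod 47) ✓
The smallest such exponent is 46, so the order of 5 is 46.

46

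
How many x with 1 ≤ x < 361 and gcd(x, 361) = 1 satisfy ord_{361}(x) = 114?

36

φ(361) = φ(19^2) = 19·(19−1) = 342 = 2 · 3^2 · 19.
In a cyclic group of order 342, there are φ(d) elements of order d for each divisor d of 342, and zero for non-divisors.
114 = 2 · 3 · 19 divides 342, and φ(114) = 36.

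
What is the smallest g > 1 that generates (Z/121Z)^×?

2

φ(121) = φ(11^2) = 11·(11−1) = 110 = 2 · 5 · 11.
g is a primitive root iff g^(110/q) ≢ 1 (mod 121) for each prime q ∈ {2, 5, 11}.
g = 2: 2^55 ≡ 120; 2^22 ≡ 81; 2^10 ≡ 56 — none is 1, so 2 is a primitive root.
The smallest primitive root modulo 121 is 2.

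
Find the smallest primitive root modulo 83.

2

φ(83) = 83 − 1 = 82 = 2 · 41.
Test candidates g = 2, 3, … against the prime factors q ∈ {2, 41} of φ(83): g is a generator iff g^(82/q) ≢ 1 for every such q.
g = 2: 2^41 ≡ 82; 2^2 ≡ 4 — none is 1, so 2 is a primitive root.
The smallest primitive root modulo 83 is 2.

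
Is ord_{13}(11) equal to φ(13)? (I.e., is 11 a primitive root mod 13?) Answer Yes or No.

Yes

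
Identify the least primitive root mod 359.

φ(359) = 359 − 1 = 358 = 2 · 179.
g is a primitive root iff g^(358/q) ≢ 1 (mod 359) for each prime q ∈ {2, 179}.
g = 2: 2^179 ≡ 1 — hits 1, so not a primitive root.
g = 3: 3^179 ≡ 1 — hits 1, so not a primitive root.
g = 4: 4^179 ≡ 1 — hits 1, so not a primitive root.
g = 5: 5^179 ≡ 1 — hits 1, so not a primitive root.
g = 6: 6^179 ≡ 1 — hits 1, so not a primitive root.
g = 7: 7^179 ≡ 358; 7^2 ≡ 49 — none is 1, so 7 is a primitive root.
The smallest primitive root modulo 359 is 7.

7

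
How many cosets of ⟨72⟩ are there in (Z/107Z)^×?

1

ord(72) | φ(107) = 107 − 1 = 106 = 2 · 53.
Divisors of 106: 1, 2, 53, 106.
Check 72^d mod 107 for each divisor in increasing order:
72^1 ≡ 72 (mod 107)
72^2 ≡ 48 (mod 107)
72^53 ≡ 106 (mod 107)
72^106 ≡ 1 (mod 107) ✓
So ord_107(72) = 106, hence |⟨72⟩| = 106.
Index = |(Z/107Z)^×| / |⟨72⟩| = 106 / 106 = 1.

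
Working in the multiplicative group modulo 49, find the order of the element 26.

By Lagrange's theorem, ord_49(26) divides φ(49) = φ(7^2) = 7·(7−1) = 42 = 2 · 3 · 7.
Divisors of 42: 1, 2, 3, 6, 7, 14, 21, 42.
Compute 26^d (mod 49) for the divisors d until we hit 1:
26^1 ≡ 26
26^2 ≡ 39
26^3 ≡ 34
26^6 ≡ 29
26^7 ≡ 19
26^14 ≡ 18
26^21 ≡ 48
26^42 ≡ 1
Therefore the multiplicative order of 26 modulo 49 is 42.

42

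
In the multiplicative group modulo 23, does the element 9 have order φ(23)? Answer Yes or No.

No

φ(23) = 23 − 1 = 22 = 2 · 11.
It suffices to check that the order of 9 is not a proper divisor of 22: compute 9^(22/q) for q ∈ {2, 11}.
9^11 ≡ 1 (mod 23)  [q = 2: ≡ 1 ✗]
9^2 ≡ 12 (mod 23)  [q = 11: ≢ 1 ✓]
9^11 ≡ 1 shows ord(9) | 11, strictly less than φ(23); not a primitive root.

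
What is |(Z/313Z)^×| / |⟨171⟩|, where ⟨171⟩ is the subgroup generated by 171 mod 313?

Since 171 ∈ (Z/313Z)^×, its order divides φ(313) = 313 − 1 = 312 = 2^3 · 3 · 13.
Divisors of 312: 1, 2, 3, 4, 6, 8, 12, 13, 24, 26, 39, 52, 78, 104, 156, 312.
Test each divisor d:
171^1 ≡ 171
171^2 ≡ 132
171^3 ≡ 36
171^4 ≡ 209
171^6 ≡ 44
171^8 ≡ 174
171^12 ≡ 58
171^13 ≡ 215
171^24 ≡ 234
171^26 ≡ 214
171^39 ≡ 312
171^52 ≡ 98
171^78 ≡ 1
Thus |⟨171⟩| = ord(171) = 78.
[(Z/313Z)^× : ⟨171⟩] = 312/78 = 4.

4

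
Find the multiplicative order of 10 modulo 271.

5

By Lagrange's theorem, ord_271(10) divides φ(271) = 271 − 1 = 270 = 2 · 3^3 · 5.
Divisors of 270: 1, 2, 3, 5, 6, 9, 10, 15, 18, 27, 30, 45, 54, 90, 135, 270.
Check 10^d mod 271 for each divisor in increasing order:
10^1 ≡ 10 (mod 271)
10^2 ≡ 100 (mod 271)
10^3 ≡ 187 (mod 271)
10^5 ≡ 1 (mod 271) ✓
The smallest such exponent is 5, so the order of 10 is 5.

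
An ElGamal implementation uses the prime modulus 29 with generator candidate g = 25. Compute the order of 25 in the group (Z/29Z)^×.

Since 25 ∈ (Z/29Z)^×, its order divides φ(29) = 29 − 1 = 28 = 2^2 · 7.
Divisors of 28: 1, 2, 4, 7, 14, 28.
Check 25^d mod 29 for each divisor in increasing order:
25^1 ≡ 25
25^2 ≡ 16
25^4 ≡ 24
25^7 ≡ 1
So ord_29(25) = 7.

7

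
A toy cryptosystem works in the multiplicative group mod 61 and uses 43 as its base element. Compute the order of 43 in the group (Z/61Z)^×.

By Lagrange's theorem, ord_61(43) divides φ(61) = 61 − 1 = 60 = 2^2 · 3 · 5.
Divisors of 60: 1, 2, 3, 4, 5, 6, 10, 12, 15, 20, 30, 60.
Test each divisor d:
43^1 ≡ 43 (mod 61)
43^2 ≡ 19 (mod 61)
43^3 ≡ 24 (mod 61)
43^4 ≡ 56 (mod 61)
43^5 ≡ 29 (mod 61)
43^6 ≡ 27 (mod 61)
43^10 ≡ 48 (mod 61)
43^12 ≡ 58 (mod 61)
43^15 ≡ 50 (mod 61)
43^20 ≡ 47 (mod 61)
43^30 ≡ 60 (mod 61)
43^60 ≡ 1 (mod 61) ✓
The smallest such exponent is 60, so the order of 43 is 60.

60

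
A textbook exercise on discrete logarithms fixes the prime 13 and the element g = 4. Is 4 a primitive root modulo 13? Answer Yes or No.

No

φ(13) = 13 − 1 = 12 = 2^2 · 3.
It suffices to check that the order of 4 is not a proper divisor of 12: compute 4^(12/q) for q ∈ {2, 3}.
4^6 ≡ 1 (mod 13)  [q = 2: ≡ 1 ✗]
4^4 ≡ 9 (mod 13)  [q = 3: ≢ 1 ✓]
4^6 ≡ 1 shows ord(4) | 6, strictly less than φ(13); not a primitive root.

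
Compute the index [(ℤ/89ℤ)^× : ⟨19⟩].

1

The order of 19 must divide φ(89) = 89 − 1 = 88 = 2^3 · 11.
Divisors of 88: 1, 2, 4, 8, 11, 22, 44, 88.
Check 19^d mod 89 for each divisor in increasing order:
19^1 ≡ 19
19^2 ≡ 5
19^4 ≡ 25
19^8 ≡ 2
19^11 ≡ 12
19^22 ≡ 55
19^44 ≡ 88
19^88 ≡ 1
So ord_89(19) = 88, hence |⟨19⟩| = 88.
The index is φ(89) / ord(19) = 88 / 88 = 1.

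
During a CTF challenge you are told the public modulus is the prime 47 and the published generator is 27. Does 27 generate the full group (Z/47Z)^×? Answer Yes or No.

No

φ(47) = 47 − 1 = 46 = 2 · 23.
27 is a primitive root mod 47 iff 27^(φ(47)/q) ≢ 1 for every prime q | φ(47), i.e. q ∈ {2, 23}.
27^23 ≡ 1 (mod 47)  [q = 2: ≡ 1 ✗]
27^2 ≡ 24 (mod 47)  [q = 23: ≢ 1 ✓]
27^23 ≡ 1 shows ord(27) | 23, strictly less than φ(47); not a primitive root.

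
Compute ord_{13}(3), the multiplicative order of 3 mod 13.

3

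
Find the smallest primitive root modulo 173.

φ(173) = 173 − 1 = 172 = 2^2 · 43.
g is a primitive root iff g^(172/q) ≢ 1 (mod 173) for each prime q ∈ {2, 43}.
g = 2: 2^86 ≡ 172; 2^4 ≡ 16 — none is 1, so 2 is a primitive root.
So 2 is the smallest generator of (Z/173Z)^×.

2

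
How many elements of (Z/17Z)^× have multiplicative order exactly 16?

φ(17) = 17 − 1 = 16 = 2^4.
(Z/17Z)^× is cyclic (|G| = 16); a cyclic group of order m has exactly φ(d) elements of each order d | m, and none otherwise.
16 = 2^4 divides 16, and φ(16) = 8.

8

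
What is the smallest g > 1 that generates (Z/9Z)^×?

φ(9) = φ(3^2) = 3·(3−1) = 6 = 2 · 3.
g is a primitive root iff g^(6/q) ≢ 1 (mod 9) for each prime q ∈ {2, 3}.
g = 2: 2^3 ≡ 8; 2^2 ≡ 4 — none is 1, so 2 is a primitive root.
So 2 is the smallest generator of (Z/9Z)^×.

2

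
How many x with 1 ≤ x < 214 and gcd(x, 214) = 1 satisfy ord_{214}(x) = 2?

1

φ(214) = φ(2)·φ(107) = 1·106 = 106 = 2 · 53.
Since (Z/214Z)^× is cyclic of order 106, the number of elements of order d is φ(d) when d | 106 and 0 otherwise.
2 | 106, and φ(2) = 2 − 1 = 1.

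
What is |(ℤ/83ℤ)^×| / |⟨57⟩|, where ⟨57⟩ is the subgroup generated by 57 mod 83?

1

The order of 57 must divide φ(83) = 83 − 1 = 82 = 2 · 41.
Divisors of 82: 1, 2, 41, 82.
Compute 57^d (mod 83) for the divisors d until we hit 1:
57^1 ≡ 57 (mod 83)
57^2 ≡ 12 (mod 83)
57^41 ≡ 82 (mod 83)
57^82 ≡ 1 (mod 83) ✓
So ord_83(57) = 82, hence |⟨57⟩| = 82.
[(Z/83Z)^× : ⟨57⟩] = 82/82 = 1.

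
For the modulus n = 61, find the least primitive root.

2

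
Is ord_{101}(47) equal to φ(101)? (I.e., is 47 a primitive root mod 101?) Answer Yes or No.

No

φ(101) = 101 − 1 = 100 = 2^2 · 5^2.
It suffices to check that the order of 47 is not a proper divisor of 100: compute 47^(100/q) for q ∈ {2, 5}.
47^50 ≡ 1 (mod 101)  [q = 2: ≡ 1 ✗]
47^20 ≡ 87 (mod 101)  [q = 5: ≢ 1 ✓]
47^50 ≡ 1 shows ord(47) | 50, strictly less than φ(101); not a primitive root.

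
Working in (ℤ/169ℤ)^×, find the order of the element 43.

78

ord(43) | φ(169) = φ(13^2) = 13·(13−1) = 156 = 2^2 · 3 · 13.
Divisors of 156: 1, 2, 3, 4, 6, 12, 13, 26, 39, 52, 78, 156.
Evaluate successive powers at the divisors of 156:
43^1 ≡ 43 (mod 169)
43^2 ≡ 159 (mod 169)
43^3 ≡ 77 (mod 169)
43^4 ≡ 100 (mod 169)
43^6 ≡ 14 (mod 169)
43^12 ≡ 27 (mod 169)
43^13 ≡ 147 (mod 169)
43^26 ≡ 146 (mod 169)
43^39 ≡ 168 (mod 169)
43^52 ≡ 22 (mod 169)
43^78 ≡ 1 (mod 169) ✓
The smallest such exponent is 78, so the order of 43 is 78.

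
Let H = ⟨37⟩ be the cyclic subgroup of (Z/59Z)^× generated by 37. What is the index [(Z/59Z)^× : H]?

1

ord(37) | φ(59) = 59 − 1 = 58 = 2 · 29.
Divisors of 58: 1, 2, 29, 58.
Test each divisor d:
37^1 ≡ 37 (mod 59)
37^2 ≡ 12 (mod 59)
37^29 ≡ 58 (mod 59)
37^58 ≡ 1 (mod 59) ✓
The order of 37 is 58, so the subgroup it generates has 58 elements.
Index = |(Z/59Z)^×| / |⟨37⟩| = 58 / 58 = 1.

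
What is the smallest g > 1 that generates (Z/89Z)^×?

3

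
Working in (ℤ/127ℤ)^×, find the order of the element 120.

63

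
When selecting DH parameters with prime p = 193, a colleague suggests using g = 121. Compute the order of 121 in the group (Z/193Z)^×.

Since 121 ∈ (Z/193Z)^×, its order divides φ(193) = 193 − 1 = 192 = 2^6 · 3.
Divisors of 192: 1, 2, 3, 4, 6, 8, 12, 16, 24, 32, 48, 64, 96, 192.
Evaluate successive powers at the divisors of 192:
121^1 ≡ 121 (mod 193)
121^2 ≡ 166 (mod 193)
121^3 ≡ 14 (mod 193)
121^4 ≡ 150 (mod 193)
121^6 ≡ 3 (mod 193)
121^8 ≡ 112 (mod 193)
121^12 ≡ 9 (mod 193)
121^16 ≡ 192 (mod 193)
121^24 ≡ 81 (mod 193)
121^32 ≡ 1 (mod 193) ✓
So ord_193(121) = 32.

32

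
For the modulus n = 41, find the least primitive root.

6

φ(41) = 41 − 1 = 40 = 2^3 · 5.
Test candidates g = 2, 3, … against the prime factors q ∈ {2, 5} of φ(41): g is a generator iff g^(40/q) ≢ 1 for every such q.
g = 2: 2^20 ≡ 1 — hits 1, so not a primitive root.
g = 3: 3^20 ≡ 40; 3^8 ≡ 1 — hits 1, so not a primitive root.
g = 4: 4^20 ≡ 1 — hits 1, so not a primitive root.
g = 5: 5^20 ≡ 1 — hits 1, so not a primitive root.
g = 6: 6^20 ≡ 40; 6^8 ≡ 10 — none is 1, so 6 is a primitive root.
The smallest primitive root modulo 41 is 6.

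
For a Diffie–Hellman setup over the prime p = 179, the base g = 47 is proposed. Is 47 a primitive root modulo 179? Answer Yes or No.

No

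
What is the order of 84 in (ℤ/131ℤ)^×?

13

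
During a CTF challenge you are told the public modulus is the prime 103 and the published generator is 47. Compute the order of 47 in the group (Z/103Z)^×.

Since 47 ∈ (Z/103Z)^×, its order divides φ(103) = 103 − 1 = 102 = 2 · 3 · 17.
Divisors of 102: 1, 2, 3, 6, 17, 34, 51, 102.
Check 47^d mod 103 for each divisor in increasing order:
47^1 ≡ 47 (mod 103)
47^2 ≡ 46 (mod 103)
47^3 ≡ 102 (mod 103)
47^6 ≡ 1 (mod 103) ✓
Hence ord(47) = 6.

6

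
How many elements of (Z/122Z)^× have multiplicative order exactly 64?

φ(122) = φ(2)·φ(61) = 1·60 = 60 = 2^2 · 3 · 5.
In a cyclic group of order 60, there are φ(d) elements of order d for each divisor d of 60, and zero for non-divisors.
64 does not divide 60, so no element of (Z/122Z)^× has order 64.

0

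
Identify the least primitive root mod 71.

7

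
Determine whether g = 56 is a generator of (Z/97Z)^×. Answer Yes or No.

φ(97) = 97 − 1 = 96 = 2^5 · 3.
56 is a primitive root mod 97 iff 56^(φ(97)/q) ≢ 1 for every prime q | φ(97), i.e. q ∈ {2, 3}.
56^48 ≡ 96 (mod 97)  [q = 2: ≢ 1 ✓]
56^32 ≡ 35 (mod 97)  [q = 3: ≢ 1 ✓]
All checks pass, so 56 has order 96 and is a primitive root modulo 97.

Yes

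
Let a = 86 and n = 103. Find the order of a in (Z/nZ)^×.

102

The order of 86 must divide φ(103) = 103 − 1 = 102 = 2 · 3 · 17.
Divisors of 102: 1, 2, 3, 6, 17, 34, 51, 102.
Evaluate successive powers at the divisors of 102:
86^1 ≡ 86 (mod 103)
86^2 ≡ 83 (mod 103)
86^3 ≡ 31 (mod 103)
86^6 ≡ 34 (mod 103)
86^17 ≡ 57 (mod 103)
86^34 ≡ 56 (mod 103)
86^51 ≡ 102 (mod 103)
86^102 ≡ 1 (mod 103) ✓
So ord_103(86) = 102.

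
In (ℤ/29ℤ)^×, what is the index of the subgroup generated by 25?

Since 25 ∈ (Z/29Z)^×, its order divides φ(29) = 29 − 1 = 28 = 2^2 · 7.
Divisors of 28: 1, 2, 4, 7, 14, 28.
Check 25^d mod 29 for each divisor in increasing order:
25^1 ≡ 25 (mod 29)
25^2 ≡ 16 (mod 29)
25^4 ≡ 24 (mod 29)
25^7 ≡ 1 (mod 29) ✓
The order of 25 is 7, so the subgroup it generates has 7 elements.
Index = |(Z/29Z)^×| / |⟨25⟩| = 28 / 7 = 4.

4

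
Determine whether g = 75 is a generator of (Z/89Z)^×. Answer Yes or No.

φ(89) = 89 − 1 = 88 = 2^3 · 11.
Test 75^(88/q) mod 89 for each prime factor q of 88:
75^44 ≡ 88 (mod 89)  [q = 2: ≢ 1 ✓]
75^8 ≡ 45 (mod 89)  [q = 11: ≢ 1 ✓]
All checks pass, so 75 has order 88 and is a primitive root modulo 89.

Yes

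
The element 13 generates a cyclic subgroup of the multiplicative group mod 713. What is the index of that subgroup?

ord(13) | φ(713) = φ(23·31) = (23−1)·(31−1) = 22·30 = 660 = 2^2 · 3 · 5 · 11.
Divisors of 660: 1, 2, 3, 4, 5, 6, 10, 11, 12, 15, 20, 22, 30, 33, 44, 55, 60, 66, 110, 132, 165, 220, 330, 660.
Compute 13^d (mod 713) for the divisors d until we hit 1:
13^1 ≡ 13 (mod 713)
13^2 ≡ 169 (mod 713)
13^3 ≡ 58 (mod 713)
13^4 ≡ 41 (mod 713)
13^5 ≡ 533 (mod 713)
13^6 ≡ 512 (mod 713)
13^10 ≡ 315 (mod 713)
13^11 ≡ 530 (mod 713)
13^12 ≡ 473 (mod 713)
13^15 ≡ 340 (mod 713)
13^20 ≡ 118 (mod 713)
13^22 ≡ 691 (mod 713)
13^30 ≡ 94 (mod 713)
13^33 ≡ 461 (mod 713)
13^44 ≡ 484 (mod 713)
13^55 ≡ 553 (mod 713)
13^60 ≡ 280 (mod 713)
13^66 ≡ 47 (mod 713)
13^110 ≡ 645 (mod 713)
13^132 ≡ 70 (mod 713)
13^165 ≡ 185 (mod 713)
13^220 ≡ 346 (mod 713)
13^330 ≡ 1 (mod 713) ✓
So ord_713(13) = 330, hence |⟨13⟩| = 330.
The index is φ(713) / ord(13) = 660 / 330 = 2.

2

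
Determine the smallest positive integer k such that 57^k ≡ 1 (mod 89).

Since 57 ∈ (Z/89Z)^×, its order divides φ(89) = 89 − 1 = 88 = 2^3 · 11.
Divisors of 88: 1, 2, 4, 8, 11, 22, 44, 88.
Compute 57^d (mod 89) for the divisors d until we hit 1:
57^1 ≡ 57
57^2 ≡ 45
57^4 ≡ 67
57^8 ≡ 39
57^11 ≡ 88
57^22 ≡ 1
So ord_89(57) = 22.

22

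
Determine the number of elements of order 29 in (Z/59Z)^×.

φ(59) = 59 − 1 = 58 = 2 · 29.
Since (Z/59Z)^× is cyclic of order 58, the number of elements of order d is φ(d) when d | 58 and 0 otherwise.
29 | 58, and φ(29) = 29 − 1 = 28.

28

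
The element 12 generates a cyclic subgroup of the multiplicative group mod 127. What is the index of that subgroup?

1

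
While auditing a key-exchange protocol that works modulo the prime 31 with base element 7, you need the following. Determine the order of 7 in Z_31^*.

15

By Lagrange's theorem, ord_31(7) divides φ(31) = 31 − 1 = 30 = 2 · 3 · 5.
Divisors of 30: 1, 2, 3, 5, 6, 10, 15, 30.
Evaluate successive powers at the divisors of 30:
7^1 ≡ 7 (mod 31)
7^2 ≡ 18 (mod 31)
7^3 ≡ 2 (mod 31)
7^5 ≡ 5 (mod 31)
7^6 ≡ 4 (mod 31)
7^10 ≡ 25 (mod 31)
7^15 ≡ 1 (mod 31) ✓
Hence ord(7) = 15.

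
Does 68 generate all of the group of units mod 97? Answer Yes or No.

Yes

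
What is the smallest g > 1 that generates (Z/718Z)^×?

φ(718) = φ(2)·φ(359) = 1·358 = 358 = 2 · 179.
g is a primitive root iff g^(358/q) ≢ 1 (mod 718) for each prime q ∈ {2, 179}.
g = 2: gcd(2, 718) = 2 > 1, not a unit — skip.
g = 3: 3^179 ≡ 1 — hits 1, so not a primitive root.
g = 4: gcd(4, 718) = 2 > 1, not a unit — skip.
g = 5: 5^179 ≡ 1 — hits 1, so not a primitive root.
g = 6: gcd(6, 718) = 2 > 1, not a unit — skip.
g = 7: 7^179 ≡ 717; 7^2 ≡ 49 — none is 1, so 7 is a primitive root.
So 7 is the smallest generator of (Z/718Z)^×.

7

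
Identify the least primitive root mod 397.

5

φ(397) = 397 − 1 = 396 = 2^2 · 3^2 · 11.
Test candidates g = 2, 3, … against the prime factors q ∈ {2, 3, 11} of φ(397): g is a generator iff g^(396/q) ≢ 1 for every such q.
g = 2: 2^198 ≡ 396; 2^132 ≡ 1 — hits 1, so not a primitive root.
g = 3: 3^198 ≡ 1 — hits 1, so not a primitive root.
g = 4: 4^198 ≡ 1 — hits 1, so not a primitive root.
g = 5: 5^198 ≡ 396; 5^132 ≡ 362; 5^36 ≡ 290 — none is 1, so 5 is a primitive root.
Hence the least primitive root of 397 is 5.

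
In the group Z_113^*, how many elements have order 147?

0

φ(113) = 113 − 1 = 112 = 2^4 · 7.
In a cyclic group of order 112, there are φ(d) elements of order d for each divisor d of 112, and zero for non-divisors.
Since 147 ∤ 112, the count is 0.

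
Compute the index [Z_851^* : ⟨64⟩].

ord(64) | φ(851) = φ(23·37) = (23−1)·(37−1) = 22·36 = 792 = 2^3 · 3^2 · 11.
Divisors of 792: 1, 2, 3, 4, 6, 8, 9, 11, 12, 18, 22, 24, 33, 36, 44, 66, 72, 88, 99, 132, 198, 264, 396, 792.
Check 64^d mod 851 for each divisor in increasing order:
64^1 ≡ 64 (mod 851)
64^2 ≡ 692 (mod 851)
64^3 ≡ 36 (mod 851)
64^4 ≡ 602 (mod 851)
64^6 ≡ 445 (mod 851)
64^8 ≡ 729 (mod 851)
64^9 ≡ 702 (mod 851)
64^11 ≡ 714 (mod 851)
64^12 ≡ 593 (mod 851)
64^18 ≡ 75 (mod 851)
64^22 ≡ 47 (mod 851)
64^24 ≡ 186 (mod 851)
64^33 ≡ 369 (mod 851)
64^36 ≡ 519 (mod 851)
64^44 ≡ 507 (mod 851)
64^66 ≡ 1 (mod 851) ✓
The order of 64 is 66, so the subgroup it generates has 66 elements.
Index = |(Z/851Z)^×| / |⟨64⟩| = 792 / 66 = 12.

12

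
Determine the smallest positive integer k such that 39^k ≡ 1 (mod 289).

By Lagrange's theorem, ord_289(39) divides φ(289) = φ(17^2) = 17·(17−1) = 272 = 2^4 · 17.
Divisors of 272: 1, 2, 4, 8, 16, 17, 34, 68, 136, 272.
Evaluate successive powers at the divisors of 272:
39^1 ≡ 39 (mod 289)
39^2 ≡ 76 (mod 289)
39^4 ≡ 285 (mod 289)
39^8 ≡ 16 (mod 289)
39^16 ≡ 256 (mod 289)
39^17 ≡ 158 (mod 289)
39^34 ≡ 110 (mod 289)
39^68 ≡ 251 (mod 289)
39^136 ≡ 288 (mod 289)
39^272 ≡ 1 (mod 289) ✓
Therefore the multiplicative order of 39 modulo 289 is 272.

272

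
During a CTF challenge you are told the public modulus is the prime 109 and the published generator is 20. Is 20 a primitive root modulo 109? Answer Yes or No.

φ(109) = 109 − 1 = 108 = 2^2 · 3^3.
It suffices to check that the order of 20 is not a proper divisor of 108: compute 20^(108/q) for q ∈ {2, 3}.
20^54 ≡ 1 (mod 109)  [q = 2: ≡ 1 ✗]
20^36 ≡ 63 (mod 109)  [q = 3: ≢ 1 ✓]
Since 20^54 ≡ 1, the order of 20 divides 54 < 108, so 20 is not a primitive root.

No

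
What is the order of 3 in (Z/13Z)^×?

By Lagrange's theorem, ord_13(3) divides φ(13) = 13 − 1 = 12 = 2^2 · 3.
Divisors of 12: 1, 2, 3, 4, 6, 12.
Evaluate successive powers at the divisors of 12:
3^1 ≡ 3 (mod 13)
3^2 ≡ 9 (mod 13)
3^3 ≡ 1 (mod 13) ✓
Therefore the multiplicative order of 3 modulo 13 is 3.

3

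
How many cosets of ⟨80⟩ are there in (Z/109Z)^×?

4

By Lagrange's theorem, ord_109(80) divides φ(109) = 109 − 1 = 108 = 2^2 · 3^3.
Divisors of 108: 1, 2, 3, 4, 6, 9, 12, 18, 27, 36, 54, 108.
Test each divisor d:
80^1 ≡ 80 (mod 109)
80^2 ≡ 78 (mod 109)
80^3 ≡ 27 (mod 109)
80^4 ≡ 89 (mod 109)
80^6 ≡ 75 (mod 109)
80^9 ≡ 63 (mod 109)
80^12 ≡ 66 (mod 109)
80^18 ≡ 45 (mod 109)
80^27 ≡ 1 (mod 109) ✓
The order of 80 is 27, so the subgroup it generates has 27 elements.
The index is φ(109) / ord(80) = 108 / 27 = 4.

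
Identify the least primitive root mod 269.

φ(269) = 269 − 1 = 268 = 2^2 · 67.
Test candidates g = 2, 3, … against the prime factors q ∈ {2, 67} of φ(269): g is a generator iff g^(268/q) ≢ 1 for every such q.
g = 2: 2^134 ≡ 268; 2^4 ≡ 16 — none is 1, so 2 is a primitive root.
Hence the least primitive root of 269 is 2.

2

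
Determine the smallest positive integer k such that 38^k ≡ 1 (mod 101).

ord(38) | φ(101) = 101 − 1 = 100 = 2^2 · 5^2.
Divisors of 100: 1, 2, 4, 5, 10, 20, 25, 50, 100.
Test each divisor d:
38^1 ≡ 38 (mod 101)
38^2 ≡ 30 (mod 101)
38^4 ≡ 92 (mod 101)
38^5 ≡ 62 (mod 101)
38^10 ≡ 6 (mod 101)
38^20 ≡ 36 (mod 101)
38^25 ≡ 10 (mod 101)
38^50 ≡ 100 (mod 101)
38^100 ≡ 1 (mod 101) ✓
Therefore the multiplicative order of 38 modulo 101 is 100.

100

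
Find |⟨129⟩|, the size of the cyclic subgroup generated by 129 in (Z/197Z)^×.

28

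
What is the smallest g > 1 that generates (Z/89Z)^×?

3

φ(89) = 89 − 1 = 88 = 2^3 · 11.
g is a primitive root iff g^(88/q) ≢ 1 (mod 89) for each prime q ∈ {2, 11}.
g = 2: 2^44 ≡ 1 — hits 1, so not a primitive root.
g = 3: 3^44 ≡ 88; 3^8 ≡ 64 — none is 1, so 3 is a primitive root.
The smallest primitive root modulo 89 is 3.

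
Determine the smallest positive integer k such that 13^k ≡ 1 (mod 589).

By Lagrange's theorem, ord_589(13) divides φ(589) = φ(19·31) = (19−1)·(31−1) = 18·30 = 540 = 2^2 · 3^3 · 5.
Divisors of 540: 1, 2, 3, 4, 5, 6, 9, 10, 12, 15, 18, 20, 27, 30, 36, 45, 54, 60, 90, 108, 135, 180, 270, 540.
Check 13^d mod 589 for each divisor in increasing order:
13^1 ≡ 13 (mod 589)
13^2 ≡ 169 (mod 589)
13^3 ≡ 430 (mod 589)
13^4 ≡ 289 (mod 589)
13^5 ≡ 223 (mod 589)
13^6 ≡ 543 (mod 589)
13^9 ≡ 246 (mod 589)
13^10 ≡ 253 (mod 589)
13^12 ≡ 349 (mod 589)
13^15 ≡ 464 (mod 589)
13^18 ≡ 438 (mod 589)
13^20 ≡ 397 (mod 589)
13^27 ≡ 550 (mod 589)
13^30 ≡ 311 (mod 589)
13^36 ≡ 419 (mod 589)
13^45 ≡ 588 (mod 589)
13^54 ≡ 343 (mod 589)
13^60 ≡ 125 (mod 589)
13^90 ≡ 1 (mod 589) ✓
Hence ord(13) = 90.

90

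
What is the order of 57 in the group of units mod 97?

96

ord(57) | φ(97) = 97 − 1 = 96 = 2^5 · 3.
Divisors of 96: 1, 2, 3, 4, 6, 8, 12, 16, 24, 32, 48, 96.
Check 57^d mod 97 for each divisor in increasing order:
57^1 ≡ 57 (mod 97)
57^2 ≡ 48 (mod 97)
57^3 ≡ 20 (mod 97)
57^4 ≡ 73 (mod 97)
57^6 ≡ 12 (mod 97)
57^8 ≡ 91 (mod 97)
57^12 ≡ 47 (mod 97)
57^16 ≡ 36 (mod 97)
57^24 ≡ 75 (mod 97)
57^32 ≡ 35 (mod 97)
57^48 ≡ 96 (mod 97)
57^96 ≡ 1 (mod 97) ✓
The smallest such exponent is 96, so the order of 57 is 96.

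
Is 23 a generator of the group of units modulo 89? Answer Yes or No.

Yes

φ(89) = 89 − 1 = 88 = 2^3 · 11.
It suffices to check that the order of 23 is not a proper divisor of 88: compute 23^(88/q) for q ∈ {2, 11}.
23^44 ≡ 88 (mod 89)  [q = 2: ≢ 1 ✓]
23^8 ≡ 2 (mod 89)  [q = 11: ≢ 1 ✓]
All checks pass, so 23 has order 88 and is a primitive root modulo 89.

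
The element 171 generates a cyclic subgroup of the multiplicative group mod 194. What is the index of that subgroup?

1

The order of 171 must divide φ(194) = φ(2)·φ(97) = 1·96 = 96 = 2^5 · 3.
Divisors of 96: 1, 2, 3, 4, 6, 8, 12, 16, 24, 32, 48, 96.
Evaluate successive powers at the divisors of 96:
171^1 ≡ 171 (mod 194)
171^2 ≡ 141 (mod 194)
171^3 ≡ 55 (mod 194)
171^4 ≡ 93 (mod 194)
171^6 ≡ 115 (mod 194)
171^8 ≡ 113 (mod 194)
171^12 ≡ 33 (mod 194)
171^16 ≡ 159 (mod 194)
171^24 ≡ 119 (mod 194)
171^32 ≡ 61 (mod 194)
171^48 ≡ 193 (mod 194)
171^96 ≡ 1 (mod 194) ✓
Thus |⟨171⟩| = ord(171) = 96.
Index = |(Z/194Z)^×| / |⟨171⟩| = 96 / 96 = 1.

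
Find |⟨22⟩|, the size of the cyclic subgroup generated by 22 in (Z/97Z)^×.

4

ord(22) | φ(97) = 97 − 1 = 96 = 2^5 · 3.
Divisors of 96: 1, 2, 3, 4, 6, 8, 12, 16, 24, 32, 48, 96.
Compute 22^d (mod 97) for the divisors d until we hit 1:
22^1 ≡ 22
22^2 ≡ 96
22^3 ≡ 75
22^4 ≡ 1
So ord_97(22) = 4.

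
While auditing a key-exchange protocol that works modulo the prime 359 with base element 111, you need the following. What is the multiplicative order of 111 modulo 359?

179

By Lagrange's theorem, ord_359(111) divides φ(359) = 359 − 1 = 358 = 2 · 179.
Divisors of 358: 1, 2, 179, 358.
Check 111^d mod 359 for each divisor in increasing order:
111^1 ≡ 111 (mod 359)
111^2 ≡ 115 (mod 359)
111^179 ≡ 1 (mod 359) ✓
Hence ord(111) = 179.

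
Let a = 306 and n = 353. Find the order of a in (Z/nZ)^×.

176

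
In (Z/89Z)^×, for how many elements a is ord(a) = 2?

1

φ(89) = 89 − 1 = 88 = 2^3 · 11.
In a cyclic group of order 88, there are φ(d) elements of order d for each divisor d of 88, and zero for non-divisors.
2 | 88, and φ(2) = 2 − 1 = 1.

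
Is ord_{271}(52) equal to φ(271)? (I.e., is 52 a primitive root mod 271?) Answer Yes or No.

Yes

φ(271) = 271 − 1 = 270 = 2 · 3^3 · 5.
It suffices to check that the order of 52 is not a proper divisor of 270: compute 52^(270/q) for q ∈ {2, 3, 5}.
52^135 ≡ 270 (mod 271)  [q = 2: ≢ 1 ✓]
52^90 ≡ 28 (mod 271)  [q = 3: ≢ 1 ✓]
52^54 ≡ 187 (mod 271)  [q = 5: ≢ 1 ✓]
All checks pass, so 52 has order 270 and is a primitive root modulo 271.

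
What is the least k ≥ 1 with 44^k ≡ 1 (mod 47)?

46

By Lagrange's theorem, ord_47(44) divides φ(47) = 47 − 1 = 46 = 2 · 23.
Divisors of 46: 1, 2, 23, 46.
Test each divisor d:
44^1 ≡ 44 (mod 47)
44^2 ≡ 9 (mod 47)
44^23 ≡ 46 (mod 47)
44^46 ≡ 1 (mod 47) ✓
Hence ord(44) = 46.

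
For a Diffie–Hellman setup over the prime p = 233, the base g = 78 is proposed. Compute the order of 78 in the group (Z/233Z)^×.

232

By Lagrange's theorem, ord_233(78) divides φ(233) = 233 − 1 = 232 = 2^3 · 29.
Divisors of 232: 1, 2, 4, 8, 29, 58, 116, 232.
Check 78^d mod 233 for each divisor in increasing order:
78^1 ≡ 78
78^2 ≡ 26
78^4 ≡ 210
78^8 ≡ 63
78^29 ≡ 97
78^58 ≡ 89
78^116 ≡ 232
78^232 ≡ 1
Hence ord(78) = 232.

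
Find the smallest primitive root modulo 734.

φ(734) = φ(2)·φ(367) = 1·366 = 366 = 2 · 3 · 61.
g is a primitive root iff g^(366/q) ≢ 1 (mod 734) for each prime q ∈ {2, 3, 61}.
g = 2: gcd(2, 734) = 2 > 1, not a unit — skip.
g = 3: 3^183 ≡ 733; 3^122 ≡ 1 — hits 1, so not a primitive root.
g = 4: gcd(4, 734) = 2 > 1, not a unit — skip.
g = 5: 5^183 ≡ 733; 5^122 ≡ 1 — hits 1, so not a primitive root.
g = 6: gcd(6, 734) = 2 > 1, not a unit — skip.
g = 7: 7^183 ≡ 1 — hits 1, so not a primitive root.
g = 8: gcd(8, 734) = 2 > 1, not a unit — skip.
g = 9: 9^183 ≡ 1 — hits 1, so not a primitive root.
g = 10: gcd(10, 734) = 2 > 1, not a unit — skip.
g = 11: 11^183 ≡ 733; 11^122 ≡ 283; 11^6 ≡ 419 — none is 1, so 11 is a primitive root.
Hence the least primitive root of 734 is 11.

11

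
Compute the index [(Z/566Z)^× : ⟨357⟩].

2

ord(357) | φ(566) = φ(2)·φ(283) = 1·282 = 282 = 2 · 3 · 47.
Divisors of 282: 1, 2, 3, 6, 47, 94, 141, 282.
Compute 357^d (mod 566) for the divisors d until we hit 1:
357^1 ≡ 357 (mod 566)
357^2 ≡ 99 (mod 566)
357^3 ≡ 251 (mod 566)
357^6 ≡ 175 (mod 566)
357^47 ≡ 521 (mod 566)
357^94 ≡ 327 (mod 566)
357^141 ≡ 1 (mod 566) ✓
Thus |⟨357⟩| = ord(357) = 141.
The index is φ(566) / ord(357) = 282 / 141 = 2.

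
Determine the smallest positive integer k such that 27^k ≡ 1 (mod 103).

34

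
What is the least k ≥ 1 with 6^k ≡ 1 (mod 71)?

35

By Lagrange's theorem, ord_71(6) divides φ(71) = 71 − 1 = 70 = 2 · 5 · 7.
Divisors of 70: 1, 2, 5, 7, 10, 14, 35, 70.
Compute 6^d (mod 71) for the divisors d until we hit 1:
6^1 ≡ 6 (mod 71)
6^2 ≡ 36 (mod 71)
6^5 ≡ 37 (mod 71)
6^7 ≡ 54 (mod 71)
6^10 ≡ 20 (mod 71)
6^14 ≡ 5 (mod 71)
6^35 ≡ 1 (mod 71) ✓
Hence ord(6) = 35.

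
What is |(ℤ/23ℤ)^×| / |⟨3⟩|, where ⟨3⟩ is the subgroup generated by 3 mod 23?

2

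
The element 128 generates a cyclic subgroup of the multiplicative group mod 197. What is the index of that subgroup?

The order of 128 must divide φ(197) = 197 − 1 = 196 = 2^2 · 7^2.
Divisors of 196: 1, 2, 4, 7, 14, 28, 49, 98, 196.
Compute 128^d (mod 197) for the divisors d until we hit 1:
128^1 ≡ 128 (mod 197)
128^2 ≡ 33 (mod 197)
128^4 ≡ 104 (mod 197)
128^7 ≡ 183 (mod 197)
128^14 ≡ 196 (mod 197)
128^28 ≡ 1 (mod 197) ✓
The order of 128 is 28, so the subgroup it generates has 28 elements.
The index is φ(197) / ord(128) = 196 / 28 = 7.

7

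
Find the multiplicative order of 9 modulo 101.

50

Since 9 ∈ (Z/101Z)^×, its order divides φ(101) = 101 − 1 = 100 = 2^2 · 5^2.
Divisors of 100: 1, 2, 4, 5, 10, 20, 25, 50, 100.
Compute 9^d (mod 101) for the divisors d until we hit 1:
9^1 ≡ 9
9^2 ≡ 81
9^4 ≡ 97
9^5 ≡ 65
9^10 ≡ 84
9^20 ≡ 87
9^25 ≡ 100
9^50 ≡ 1
Therefore the multiplicative order of 9 modulo 101 is 50.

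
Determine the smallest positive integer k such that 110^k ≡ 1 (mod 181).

The order of 110 must divide φ(181) = 181 − 1 = 180 = 2^2 · 3^2 · 5.
Divisors of 180: 1, 2, 3, 4, 5, 6, 9, 10, 12, 15, 18, 20, 30, 36, 45, 60, 90, 180.
Test each divisor d:
110^1 ≡ 110
110^2 ≡ 154
110^3 ≡ 107
110^4 ≡ 5
110^5 ≡ 7
110^6 ≡ 46
110^9 ≡ 35
110^10 ≡ 49
110^12 ≡ 125
110^15 ≡ 162
110^18 ≡ 139
110^20 ≡ 48
110^30 ≡ 180
110^36 ≡ 135
110^45 ≡ 19
110^60 ≡ 1
Hence ord(110) = 60.

60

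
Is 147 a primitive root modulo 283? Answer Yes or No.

φ(283) = 283 − 1 = 282 = 2 · 3 · 47.
An element g generates (Z/283Z)^× iff g^(282/q) ≢ 1 (mod 283) for each prime q ∈ {2, 3, 47}.
147^141 ≡ 282 (mod 283)  [q = 2: ≢ 1 ✓]
147^94 ≡ 44 (mod 283)  [q = 3: ≢ 1 ✓]
147^6 ≡ 181 (mod 283)  [q = 47: ≢ 1 ✓]
Every test exponent gives a nontrivial residue, hence 147 generates the full group.

Yes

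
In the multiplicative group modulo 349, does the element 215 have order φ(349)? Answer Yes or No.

Yes

φ(349) = 349 − 1 = 348 = 2^2 · 3 · 29.
An element g generates (Z/349Z)^× iff g^(348/q) ≢ 1 (mod 349) for each prime q ∈ {2, 3, 29}.
215^174 ≡ 348 (mod 349)  [q = 2: ≢ 1 ✓]
215^116 ≡ 226 (mod 349)  [q = 3: ≢ 1 ✓]
215^12 ≡ 304 (mod 349)  [q = 29: ≢ 1 ✓]
All checks pass, so 215 has order 348 and is a primitive root modulo 349.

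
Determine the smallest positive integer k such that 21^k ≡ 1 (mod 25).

5

By Lagrange's theorem, ord_25(21) divides φ(25) = φ(5^2) = 5·(5−1) = 20 = 2^2 · 5.
Divisors of 20: 1, 2, 4, 5, 10, 20.
Test each divisor d:
21^1 ≡ 21 (mod 25)
21^2 ≡ 16 (mod 25)
21^4 ≡ 6 (mod 25)
21^5 ≡ 1 (mod 25) ✓
The smallest such exponent is 5, so the order of 21 is 5.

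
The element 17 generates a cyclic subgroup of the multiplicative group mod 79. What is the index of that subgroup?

ord(17) | φ(79) = 79 − 1 = 78 = 2 · 3 · 13.
Divisors of 78: 1, 2, 3, 6, 13, 26, 39, 78.
Evaluate successive powers at the divisors of 78:
17^1 ≡ 17
17^2 ≡ 52
17^3 ≡ 15
17^6 ≡ 67
17^13 ≡ 78
17^26 ≡ 1
The order of 17 is 26, so the subgroup it generates has 26 elements.
The index is φ(79) / ord(17) = 78 / 26 = 3.

3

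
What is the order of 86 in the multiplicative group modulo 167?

166

Since 86 ∈ (Z/167Z)^×, its order divides φ(167) = 167 − 1 = 166 = 2 · 83.
Divisors of 166: 1, 2, 83, 166.
Evaluate successive powers at the divisors of 166:
86^1 ≡ 86 (mod 167)
86^2 ≡ 48 (mod 167)
86^83 ≡ 166 (mod 167)
86^166 ≡ 1 (mod 167) ✓
So ord_167(86) = 166.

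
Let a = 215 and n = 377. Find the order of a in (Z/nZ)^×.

Since 215 ∈ (Z/377Z)^×, its order divides φ(377) = φ(13·29) = (13−1)·(29−1) = 12·28 = 336 = 2^4 · 3 · 7.
Divisors of 336: 1, 2, 3, 4, 6, 7, 8, 12, 14, 16, 21, 24, 28, 42, 48, 56, 84, 112, 168, 336.
Test each divisor d:
215^1 ≡ 215 (mod 377)
215^2 ≡ 231 (mod 377)
215^3 ≡ 278 (mod 377)
215^4 ≡ 204 (mod 377)
215^6 ≡ 376 (mod 377)
215^7 ≡ 162 (mod 377)
215^8 ≡ 146 (mod 377)
215^12 ≡ 1 (mod 377) ✓
The smallest such exponent is 12, so the order of 215 is 12.

12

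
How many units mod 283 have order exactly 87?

0

φ(283) = 283 − 1 = 282 = 2 · 3 · 47.
In a cyclic group of order 282, there are φ(d) elements of order d for each divisor d of 282, and zero for non-divisors.
Here 282 is not a multiple of 87, so there are no elements of order 87.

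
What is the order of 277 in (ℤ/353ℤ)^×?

The order of 277 must divide φ(353) = 353 − 1 = 352 = 2^5 · 11.
Divisors of 352: 1, 2, 4, 8, 11, 16, 22, 32, 44, 88, 176, 352.
Compute 277^d (mod 353) for the divisors d until we hit 1:
277^1 ≡ 277
277^2 ≡ 128
277^4 ≡ 146
277^8 ≡ 136
277^11 ≡ 36
277^16 ≡ 140
277^22 ≡ 237
277^32 ≡ 185
277^44 ≡ 42
277^88 ≡ 352
277^176 ≡ 1
Therefore the multiplicative order of 277 modulo 353 is 176.

176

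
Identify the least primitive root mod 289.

φ(289) = φ(17^2) = 17·(17−1) = 272 = 2^4 · 17.
g is a primitive root iff g^(272/q) ≢ 1 (mod 289) for each prime q ∈ {2, 17}.
g = 2: 2^136 ≡ 1 — hits 1, so not a primitive root.
g = 3: 3^136 ≡ 288; 3^16 ≡ 171 — none is 1, so 3 is a primitive root.
The smallest primitive root modulo 289 is 3.

3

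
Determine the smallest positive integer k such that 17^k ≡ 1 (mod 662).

165

Since 17 ∈ (Z/662Z)^×, its order divides φ(662) = φ(2)·φ(331) = 1·330 = 330 = 2 · 3 · 5 · 11.
Divisors of 330: 1, 2, 3, 5, 6, 10, 11, 15, 22, 30, 33, 55, 66, 110, 165, 330.
Compute 17^d (mod 662) for the divisors d until we hit 1:
17^1 ≡ 17 (mod 662)
17^2 ≡ 289 (mod 662)
17^3 ≡ 279 (mod 662)
17^5 ≡ 529 (mod 662)
17^6 ≡ 387 (mod 662)
17^10 ≡ 477 (mod 662)
17^11 ≡ 165 (mod 662)
17^15 ≡ 111 (mod 662)
17^22 ≡ 83 (mod 662)
17^30 ≡ 405 (mod 662)
17^33 ≡ 455 (mod 662)
17^55 ≡ 31 (mod 662)
17^66 ≡ 481 (mod 662)
17^110 ≡ 299 (mod 662)
17^165 ≡ 1 (mod 662) ✓
So ord_662(17) = 165.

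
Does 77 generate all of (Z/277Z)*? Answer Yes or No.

Yes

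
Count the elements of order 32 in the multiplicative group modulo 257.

16

φ(257) = 257 − 1 = 256 = 2^8.
Since (Z/257Z)^× is cyclic of order 256, the number of elements of order d is φ(d) when d | 256 and 0 otherwise.
32 = 2^5 divides 256, and φ(32) = 16.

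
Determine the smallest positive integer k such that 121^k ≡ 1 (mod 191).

19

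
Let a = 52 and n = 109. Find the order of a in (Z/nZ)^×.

108

Since 52 ∈ (Z/109Z)^×, its order divides φ(109) = 109 − 1 = 108 = 2^2 · 3^3.
Divisors of 108: 1, 2, 3, 4, 6, 9, 12, 18, 27, 36, 54, 108.
Check 52^d mod 109 for each divisor in increasing order:
52^1 ≡ 52 (mod 109)
52^2 ≡ 88 (mod 109)
52^3 ≡ 107 (mod 109)
52^4 ≡ 5 (mod 109)
52^6 ≡ 4 (mod 109)
52^9 ≡ 101 (mod 109)
52^12 ≡ 16 (mod 109)
52^18 ≡ 64 (mod 109)
52^27 ≡ 33 (mod 109)
52^36 ≡ 63 (mod 109)
52^54 ≡ 108 (mod 109)
52^108 ≡ 1 (mod 109) ✓
Therefore the multiplicative order of 52 modulo 109 is 108.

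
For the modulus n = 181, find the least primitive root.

2

φ(181) = 181 − 1 = 180 = 2^2 · 3^2 · 5.
g is a primitive root iff g^(180/q) ≢ 1 (mod 181) for each prime q ∈ {2, 3, 5}.
g = 2: 2^90 ≡ 180; 2^60 ≡ 48; 2^36 ≡ 59 — none is 1, so 2 is a primitive root.
So 2 is the smallest generator of (Z/181Z)^×.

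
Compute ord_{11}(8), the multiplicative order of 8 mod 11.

10

By Lagrange's theorem, ord_11(8) divides φ(11) = 11 − 1 = 10 = 2 · 5.
Divisors of 10: 1, 2, 5, 10.
Compute 8^d (mod 11) for the divisors d until we hit 1:
8^1 ≡ 8
8^2 ≡ 9
8^5 ≡ 10
8^10 ≡ 1
The smallest such exponent is 10, so the order of 8 is 10.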